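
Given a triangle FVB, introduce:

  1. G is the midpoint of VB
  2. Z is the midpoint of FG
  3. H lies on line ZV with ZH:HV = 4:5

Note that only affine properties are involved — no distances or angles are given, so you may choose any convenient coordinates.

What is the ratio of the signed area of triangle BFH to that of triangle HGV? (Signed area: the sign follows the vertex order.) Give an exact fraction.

[BFH]:[HGV] = -21/5

Choose coordinates F = (0, 0), V = (1, 0), B = (0, 1).
1. G is the midpoint of VB ⇒ G = (1/2, 1/2)
2. Z is the midpoint of FG ⇒ Z = (1/4, 1/4)
3. H lies on line ZV with ZH:HV = 4:5 ⇒ H = (7/12, 5/36)
2·[BFH] = 7/12, 2·[HGV] = -5/36
[BFH]:[HGV] = 7/12:-5/36 = -21/5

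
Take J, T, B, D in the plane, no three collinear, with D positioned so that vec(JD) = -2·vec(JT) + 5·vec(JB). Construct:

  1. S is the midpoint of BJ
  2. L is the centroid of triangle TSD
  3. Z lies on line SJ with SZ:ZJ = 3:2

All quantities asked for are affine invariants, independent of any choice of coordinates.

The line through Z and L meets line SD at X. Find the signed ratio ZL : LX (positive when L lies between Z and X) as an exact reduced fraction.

Work in coordinates with J = (0, 0), T = (1, 0), B = (0, 1), D = (-2, 5).
1. S is the midpoint of BJ ⇒ S = (0, 1/2)
2. L is the centroid of triangle TSD ⇒ L = (-1/3, 11/6)
3. Z lies on line SJ with SZ:ZJ = 3:2 ⇒ Z = (0, 1/5)
line ZL meets SD at X = (-6/53, 40/53)
L = Z + t·(X−Z) with t = 53/18, so ZL:LX = 53/18:-35/18

ZL:LX = -53/35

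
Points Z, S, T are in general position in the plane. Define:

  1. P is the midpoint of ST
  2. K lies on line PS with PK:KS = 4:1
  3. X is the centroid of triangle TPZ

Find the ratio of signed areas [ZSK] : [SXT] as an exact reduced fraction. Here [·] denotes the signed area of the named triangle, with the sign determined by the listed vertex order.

Assign Z = (0, 0), S = (1, 0), T = (0, 1) — the answer is frame-independent, so this choice is without loss of generality.
1. P is the midpoint of ST ⇒ P = (1/2, 1/2)
2. K lies on line PS with PK:KS = 4:1 ⇒ K = (9/10, 1/10)
3. X is the centroid of triangle TPZ ⇒ X = (1/6, 1/2)
2·[ZSK] = 1/10, 2·[SXT] = -1/3
[ZSK]:[SXT] = 1/10:-1/3 = -3/10

[ZSK]:[SXT] = -3/10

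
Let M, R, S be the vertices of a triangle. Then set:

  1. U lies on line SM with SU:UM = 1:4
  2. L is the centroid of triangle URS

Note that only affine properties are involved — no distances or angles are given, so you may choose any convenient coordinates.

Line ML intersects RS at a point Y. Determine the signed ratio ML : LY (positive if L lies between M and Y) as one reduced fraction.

ML:LY = 14

Set M = (0, 0), R = (1, 0), S = (0, 1); any affine frame gives the same invariant.
1. U lies on line SM with SU:UM = 1:4 ⇒ U = (0, 4/5)
2. L is the centroid of triangle URS ⇒ L = (1/3, 3/5)
line ML meets RS at Y = (5/14, 9/14)
L = M + t·(Y−M) with t = 14/15, so ML:LY = 14/15:1/15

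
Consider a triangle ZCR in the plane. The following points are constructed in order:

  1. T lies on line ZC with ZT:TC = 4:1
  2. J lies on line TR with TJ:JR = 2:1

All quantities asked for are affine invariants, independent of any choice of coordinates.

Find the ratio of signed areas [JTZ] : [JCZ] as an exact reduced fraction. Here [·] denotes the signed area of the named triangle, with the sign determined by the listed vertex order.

[JTZ]:[JCZ] = 4/5

Assign Z = (0, 0), C = (1, 0), R = (0, 1) — the answer is frame-independent, so this choice is without loss of generality.
1. T lies on line ZC with ZT:TC = 4:1 ⇒ T = (4/5, 0)
2. J lies on line TR with TJ:JR = 2:1 ⇒ J = (4/15, 2/3)
2·[JTZ] = -8/15, 2·[JCZ] = -2/3
[JTZ]:[JCZ] = -8/15:-2/3 = 4/5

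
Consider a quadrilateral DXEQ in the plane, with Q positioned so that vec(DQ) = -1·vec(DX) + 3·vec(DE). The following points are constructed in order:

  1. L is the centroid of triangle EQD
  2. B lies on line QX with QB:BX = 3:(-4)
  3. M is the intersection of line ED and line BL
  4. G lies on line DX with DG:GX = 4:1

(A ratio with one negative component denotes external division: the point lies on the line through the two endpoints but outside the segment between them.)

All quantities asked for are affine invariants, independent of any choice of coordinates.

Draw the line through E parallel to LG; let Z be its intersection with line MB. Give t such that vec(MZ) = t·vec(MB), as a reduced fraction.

Assign D = (0, 0), X = (1, 0), E = (0, 1), Q = (-1, 3) — the answer is frame-independent, so this choice is without loss of generality.
1. L is the centroid of triangle EQD ⇒ L = (-1/3, 4/3)
2. B lies on line QX with QB:BX = 3:(-4) ⇒ B = (-7, 12)
3. M is the intersection of line ED and line BL ⇒ M = (0, 4/5)
4. G lies on line DX with DG:GX = 4:1 ⇒ G = (4/5, 0)
through E parallel to LG: direction (17/15, -4/3); meets MB at Z = (-17/36, 14/9)
Z = M + t·(B−M) with t = 17/252

t = 17/252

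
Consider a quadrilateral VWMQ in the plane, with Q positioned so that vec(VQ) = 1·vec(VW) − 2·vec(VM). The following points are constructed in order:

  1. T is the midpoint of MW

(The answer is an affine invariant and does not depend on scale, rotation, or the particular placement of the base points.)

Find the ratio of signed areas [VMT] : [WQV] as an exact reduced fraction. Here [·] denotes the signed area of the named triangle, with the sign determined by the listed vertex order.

[VMT]:[WQV] = 1/4

Choose coordinates V = (0, 0), W = (1, 0), M = (0, 1), Q = (1, -2).
1. T is the midpoint of MW ⇒ T = (1/2, 1/2)
2·[VMT] = -1/2, 2·[WQV] = -2
[VMT]:[WQV] = -1/2:-2 = 1/4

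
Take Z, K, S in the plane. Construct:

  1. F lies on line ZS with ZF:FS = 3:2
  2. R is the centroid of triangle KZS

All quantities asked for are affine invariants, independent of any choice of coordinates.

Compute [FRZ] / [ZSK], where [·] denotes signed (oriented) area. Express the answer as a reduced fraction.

Assign Z = (0, 0), K = (1, 0), S = (0, 1) — the answer is frame-independent, so this choice is without loss of generality.
1. F lies on line ZS with ZF:FS = 3:2 ⇒ F = (0, 3/5)
2. R is the centroid of triangle KZS ⇒ R = (1/3, 1/3)
2·[FRZ] = -1/5, 2·[ZSK] = -1
[FRZ]:[ZSK] = -1/5:-1 = 1/5

[FRZ]:[ZSK] = 1/5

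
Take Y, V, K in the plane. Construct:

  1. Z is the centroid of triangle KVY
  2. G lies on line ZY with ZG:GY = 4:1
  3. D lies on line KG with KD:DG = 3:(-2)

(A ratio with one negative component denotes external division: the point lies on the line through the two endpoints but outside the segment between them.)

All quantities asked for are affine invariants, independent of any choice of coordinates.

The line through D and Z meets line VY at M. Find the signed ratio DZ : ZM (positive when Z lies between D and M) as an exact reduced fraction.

DZ:ZM = -32/5

Set Y = (0, 0), V = (1, 0), K = (0, 1); any affine frame gives the same invariant.
1. Z is the centroid of triangle KVY ⇒ Z = (1/3, 1/3)
2. G lies on line ZY with ZG:GY = 4:1 ⇒ G = (1/15, 1/15)
3. D lies on line KG with KD:DG = 3:(-2) ⇒ D = (1/5, -9/5)
line DZ meets VY at M = (5/16, 0)
Z = D + t·(M−D) with t = 32/27, so DZ:ZM = 32/27:-5/27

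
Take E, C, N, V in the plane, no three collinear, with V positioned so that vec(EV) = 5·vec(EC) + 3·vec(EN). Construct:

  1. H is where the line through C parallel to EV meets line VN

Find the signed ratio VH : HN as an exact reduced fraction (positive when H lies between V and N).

VH:HN = -3/8

Set E = (0, 0), C = (1, 0), N = (0, 1), V = (5, 3); any affine frame gives the same invariant.
1. H is where the line through C parallel to EV meets line VN ⇒ H = (8, 21/5)
H = V + t·(N−V) with t = -3/5, so VH:HN = t:(1−t) = -3/5:8/5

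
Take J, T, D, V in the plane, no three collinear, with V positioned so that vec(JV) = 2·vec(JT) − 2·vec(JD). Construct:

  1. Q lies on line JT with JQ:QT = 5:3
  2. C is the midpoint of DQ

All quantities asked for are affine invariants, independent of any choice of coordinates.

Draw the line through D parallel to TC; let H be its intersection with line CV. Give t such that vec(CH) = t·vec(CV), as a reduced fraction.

t = -3/14

Set J = (0, 0), T = (1, 0), D = (0, 1), V = (2, -2); any affine frame gives the same invariant.
1. Q lies on line JT with JQ:QT = 5:3 ⇒ Q = (5/8, 0)
2. C is the midpoint of DQ ⇒ C = (5/16, 1/2)
through D parallel to TC: direction (-11/16, 1/2); meets CV at H = (-11/224, 29/28)
H = C + t·(V−C) with t = -3/14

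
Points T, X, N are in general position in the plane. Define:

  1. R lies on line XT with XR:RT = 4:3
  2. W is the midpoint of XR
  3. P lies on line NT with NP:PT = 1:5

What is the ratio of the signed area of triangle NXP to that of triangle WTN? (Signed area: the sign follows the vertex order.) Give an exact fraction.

Work in coordinates with T = (0, 0), X = (1, 0), N = (0, 1).
1. R lies on line XT with XR:RT = 4:3 ⇒ R = (3/7, 0)
2. W is the midpoint of XR ⇒ W = (5/7, 0)
3. P lies on line NT with NP:PT = 1:5 ⇒ P = (0, 5/6)
2·[NXP] = -1/6, 2·[WTN] = -5/7
[NXP]:[WTN] = -1/6:-5/7 = 7/30

[NXP]:[WTN] = 7/30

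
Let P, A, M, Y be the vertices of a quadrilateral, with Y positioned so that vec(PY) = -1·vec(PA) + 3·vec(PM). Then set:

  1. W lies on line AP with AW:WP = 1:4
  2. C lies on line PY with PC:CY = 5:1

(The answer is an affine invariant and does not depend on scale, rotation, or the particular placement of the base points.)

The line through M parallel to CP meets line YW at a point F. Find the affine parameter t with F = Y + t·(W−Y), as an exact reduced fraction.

t = 5/12

Set P = (0, 0), A = (1, 0), M = (0, 1), Y = (-1, 3); any affine frame gives the same invariant.
1. W lies on line AP with AW:WP = 1:4 ⇒ W = (4/5, 0)
2. C lies on line PY with PC:CY = 5:1 ⇒ C = (-5/6, 5/2)
through M parallel to CP: direction (5/6, -5/2); meets YW at F = (-1/4, 7/4)
F = Y + t·(W−Y) with t = 5/12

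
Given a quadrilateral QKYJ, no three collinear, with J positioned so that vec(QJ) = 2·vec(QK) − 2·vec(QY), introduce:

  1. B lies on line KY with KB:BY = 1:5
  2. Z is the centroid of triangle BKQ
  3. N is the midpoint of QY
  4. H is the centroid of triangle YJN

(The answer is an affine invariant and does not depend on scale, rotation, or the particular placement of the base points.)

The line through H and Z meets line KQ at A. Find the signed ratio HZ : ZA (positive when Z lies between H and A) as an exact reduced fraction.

HZ:ZA = -4

Assign Q = (0, 0), K = (1, 0), Y = (0, 1), J = (2, -2) — the answer is frame-independent, so this choice is without loss of generality.
1. B lies on line KY with KB:BY = 1:5 ⇒ B = (5/6, 1/6)
2. Z is the centroid of triangle BKQ ⇒ Z = (11/18, 1/18)
3. N is the midpoint of QY ⇒ N = (0, 1/2)
4. H is the centroid of triangle YJN ⇒ H = (2/3, -1/6)
line HZ meets KQ at A = (5/8, 0)
Z = H + t·(A−H) with t = 4/3, so HZ:ZA = 4/3:-1/3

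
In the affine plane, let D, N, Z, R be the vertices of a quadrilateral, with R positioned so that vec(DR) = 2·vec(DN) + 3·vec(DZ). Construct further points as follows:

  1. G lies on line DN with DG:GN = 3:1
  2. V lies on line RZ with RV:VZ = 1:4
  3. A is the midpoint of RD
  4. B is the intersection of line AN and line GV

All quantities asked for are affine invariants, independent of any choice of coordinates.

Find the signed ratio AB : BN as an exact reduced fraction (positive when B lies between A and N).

Assign D = (0, 0), N = (1, 0), Z = (0, 1), R = (2, 3) — the answer is frame-independent, so this choice is without loss of generality.
1. G lies on line DN with DG:GN = 3:1 ⇒ G = (3/4, 0)
2. V lies on line RZ with RV:VZ = 1:4 ⇒ V = (8/5, 13/5)
3. A is the midpoint of RD ⇒ A = (1, 3/2)
4. B is the intersection of line AN and line GV ⇒ B = (1, 13/17)
B = A + t·(N−A) with t = 25/51, so AB:BN = t:(1−t) = 25/51:26/51

AB:BN = 25/26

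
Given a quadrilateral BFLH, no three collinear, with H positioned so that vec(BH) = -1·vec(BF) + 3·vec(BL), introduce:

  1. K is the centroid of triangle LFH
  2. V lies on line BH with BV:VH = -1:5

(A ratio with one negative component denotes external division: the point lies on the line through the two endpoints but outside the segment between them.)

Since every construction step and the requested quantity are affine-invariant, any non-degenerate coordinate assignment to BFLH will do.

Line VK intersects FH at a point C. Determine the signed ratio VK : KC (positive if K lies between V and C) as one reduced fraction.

Assign B = (0, 0), F = (1, 0), L = (0, 1), H = (-1, 3) — the answer is frame-independent, so this choice is without loss of generality.
1. K is the centroid of triangle LFH ⇒ K = (0, 4/3)
2. V lies on line BH with BV:VH = -1:5 ⇒ V = (1/4, -3/4)
line VK meets FH at C = (-1/41, 63/41)
K = V + t·(C−V) with t = 41/45, so VK:KC = 41/45:4/45

VK:KC = 41/4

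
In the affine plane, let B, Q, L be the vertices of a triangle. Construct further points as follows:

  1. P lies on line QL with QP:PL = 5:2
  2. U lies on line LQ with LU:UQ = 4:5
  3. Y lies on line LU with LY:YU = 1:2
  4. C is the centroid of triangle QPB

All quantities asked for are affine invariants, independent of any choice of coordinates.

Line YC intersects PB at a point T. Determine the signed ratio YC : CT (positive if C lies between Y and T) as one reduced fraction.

Assign B = (0, 0), Q = (1, 0), L = (0, 1) — the answer is frame-independent, so this choice is without loss of generality.
1. P lies on line QL with QP:PL = 5:2 ⇒ P = (2/7, 5/7)
2. U lies on line LQ with LU:UQ = 4:5 ⇒ U = (4/9, 5/9)
3. Y lies on line LU with LY:YU = 1:2 ⇒ Y = (4/27, 23/27)
4. C is the centroid of triangle QPB ⇒ C = (3/7, 5/21)
line YC meets PB at T = (374/1491, 935/1491)
C = Y + t·(T−Y) with t = 71/26, so YC:CT = 71/26:-45/26

YC:CT = -71/45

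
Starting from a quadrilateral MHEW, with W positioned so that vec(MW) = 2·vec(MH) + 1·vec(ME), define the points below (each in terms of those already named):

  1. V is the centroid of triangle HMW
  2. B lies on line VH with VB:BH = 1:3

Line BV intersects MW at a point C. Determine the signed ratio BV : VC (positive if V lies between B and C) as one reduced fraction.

Work in coordinates with M = (0, 0), H = (1, 0), E = (0, 1), W = (2, 1).
1. V is the centroid of triangle HMW ⇒ V = (1, 1/3)
2. B lies on line VH with VB:BH = 1:3 ⇒ B = (1, 1/4)
line BV meets MW at C = (1, 1/2)
V = B + t·(C−B) with t = 1/3, so BV:VC = 1/3:2/3

BV:VC = 1/2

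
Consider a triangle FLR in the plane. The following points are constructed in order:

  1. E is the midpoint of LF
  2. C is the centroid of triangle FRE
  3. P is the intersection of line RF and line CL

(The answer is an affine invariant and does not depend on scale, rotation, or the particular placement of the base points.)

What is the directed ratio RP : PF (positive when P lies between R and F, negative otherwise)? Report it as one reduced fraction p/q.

Set F = (0, 0), L = (1, 0), R = (0, 1); any affine frame gives the same invariant.
1. E is the midpoint of LF ⇒ E = (1/2, 0)
2. C is the centroid of triangle FRE ⇒ C = (1/6, 1/3)
3. P is the intersection of line RF and line CL ⇒ P = (0, 2/5)
P = R + t·(F−R) with t = 3/5, so RP:PF = t:(1−t) = 3/5:2/5

RP:PF = 3/2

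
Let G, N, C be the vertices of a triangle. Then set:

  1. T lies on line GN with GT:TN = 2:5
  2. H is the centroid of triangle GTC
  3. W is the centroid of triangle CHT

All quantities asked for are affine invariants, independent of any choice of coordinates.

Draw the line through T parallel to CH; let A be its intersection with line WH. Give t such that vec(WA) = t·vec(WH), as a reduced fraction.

Work in coordinates with G = (0, 0), N = (1, 0), C = (0, 1).
1. T lies on line GN with GT:TN = 2:5 ⇒ T = (2/7, 0)
2. H is the centroid of triangle GTC ⇒ H = (2/21, 1/3)
3. W is the centroid of triangle CHT ⇒ W = (8/63, 4/9)
through T parallel to CH: direction (2/21, -2/3); meets WH at A = (4/21, 2/3)
A = W + t·(H−W) with t = -2

t = -2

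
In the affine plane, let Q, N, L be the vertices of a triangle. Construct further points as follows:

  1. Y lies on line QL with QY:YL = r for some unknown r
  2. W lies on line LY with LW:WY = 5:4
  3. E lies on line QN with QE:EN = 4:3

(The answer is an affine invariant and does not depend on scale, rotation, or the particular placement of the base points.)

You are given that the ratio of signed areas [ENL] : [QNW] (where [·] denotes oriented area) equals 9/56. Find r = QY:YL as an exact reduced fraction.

Assign Q = (0, 0), N = (1, 0), L = (0, 1) — the answer is frame-independent, so this choice is without loss of generality.
1. With QY:YL = r, write λ = r/(r+1) so Y = Q + λ·(L−Q); Y is affine-linear in λ
2. W lies on line LY with LW:WY = 5:4 ⇒ W is an affine combination of earlier points and hence also affine-linear in λ
3. E lies on line QN with QE:EN = 4:3 ⇒ E = (4/7, 0)
Every point depending on Y is an affine combination of Y and λ-independent points, so each such coordinate is linear in λ; the λ² term in each signed area is a multiple of (L−Q)×(L−Q) = 0, so 2·[ENL] and 2·[QNW] are each linear in λ. Evaluating at λ=0 and λ=1:
  2·[ENL] = 3/7,   2·[QNW] = 5/9·λ + 4/9
So [ENL]:[QNW] = (3/7) / (5/9·λ + 4/9). Setting this equal to 9/56:
  3/7 = 9/56·(5/9·λ + 4/9)  ⇒  λ = 4
Then r = λ/(1−λ) = (4)/(-3) = -4/3. Check: with r = -4/3, Y = (0, 4) and [ENL]:[QNW] = 9/56 as required.

r = -4/3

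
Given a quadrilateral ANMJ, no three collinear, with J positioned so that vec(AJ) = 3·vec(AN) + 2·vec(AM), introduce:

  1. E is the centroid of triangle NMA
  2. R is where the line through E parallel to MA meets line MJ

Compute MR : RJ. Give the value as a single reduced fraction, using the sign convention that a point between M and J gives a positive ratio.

MR:RJ = 1/8

Assign A = (0, 0), N = (1, 0), M = (0, 1), J = (3, 2) — the answer is frame-independent, so this choice is without loss of generality.
1. E is the centroid of triangle NMA ⇒ E = (1/3, 1/3)
2. R is where the line through E parallel to MA meets line MJ ⇒ R = (1/3, 10/9)
R = M + t·(J−M) with t = 1/9, so MR:RJ = t:(1−t) = 1/9:8/9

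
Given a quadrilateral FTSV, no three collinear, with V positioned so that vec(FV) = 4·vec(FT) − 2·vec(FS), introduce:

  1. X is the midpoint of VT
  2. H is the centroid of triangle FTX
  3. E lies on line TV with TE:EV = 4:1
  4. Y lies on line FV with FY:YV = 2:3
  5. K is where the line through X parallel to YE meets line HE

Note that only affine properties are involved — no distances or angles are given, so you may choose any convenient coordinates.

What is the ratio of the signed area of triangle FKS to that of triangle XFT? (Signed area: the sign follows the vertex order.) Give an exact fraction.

[FKS]:[XFT] = -131/74

Work in coordinates with F = (0, 0), T = (1, 0), S = (0, 1), V = (4, -2).
1. X is the midpoint of VT ⇒ X = (5/2, -1)
2. H is the centroid of triangle FTX ⇒ H = (7/6, -1/3)
3. E lies on line TV with TE:EV = 4:1 ⇒ E = (17/5, -8/5)
4. Y lies on line FV with FY:YV = 2:3 ⇒ Y = (8/5, -4/5)
5. K is where the line through X parallel to YE meets line HE ⇒ K = (131/74, -25/37)
2·[FKS] = 131/74, 2·[XFT] = -1
[FKS]:[XFT] = 131/74:-1 = -131/74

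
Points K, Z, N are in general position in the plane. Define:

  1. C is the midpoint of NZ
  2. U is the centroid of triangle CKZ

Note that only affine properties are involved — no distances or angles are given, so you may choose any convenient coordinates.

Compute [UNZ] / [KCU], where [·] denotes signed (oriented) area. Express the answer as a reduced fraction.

Set K = (0, 0), Z = (1, 0), N = (0, 1); any affine frame gives the same invariant.
1. C is the midpoint of NZ ⇒ C = (1/2, 1/2)
2. U is the centroid of triangle CKZ ⇒ U = (1/2, 1/6)
2·[UNZ] = -1/3, 2·[KCU] = -1/6
[UNZ]:[KCU] = -1/3:-1/6 = 2

[UNZ]:[KCU] = 2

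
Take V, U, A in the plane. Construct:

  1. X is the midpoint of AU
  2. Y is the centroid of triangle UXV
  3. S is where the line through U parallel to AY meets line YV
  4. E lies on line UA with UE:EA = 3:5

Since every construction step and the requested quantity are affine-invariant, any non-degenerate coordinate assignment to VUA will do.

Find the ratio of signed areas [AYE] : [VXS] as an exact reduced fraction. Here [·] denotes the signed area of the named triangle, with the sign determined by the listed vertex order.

Assign V = (0, 0), U = (1, 0), A = (0, 1) — the answer is frame-independent, so this choice is without loss of generality.
1. X is the midpoint of AU ⇒ X = (1/2, 1/2)
2. Y is the centroid of triangle UXV ⇒ Y = (1/2, 1/6)
3. S is where the line through U parallel to AY meets line YV ⇒ S = (5/6, 5/18)
4. E lies on line UA with UE:EA = 3:5 ⇒ E = (5/8, 3/8)
2·[AYE] = 5/24, 2·[VXS] = -5/18
[AYE]:[VXS] = 5/24:-5/18 = -3/4

[AYE]:[VXS] = -3/4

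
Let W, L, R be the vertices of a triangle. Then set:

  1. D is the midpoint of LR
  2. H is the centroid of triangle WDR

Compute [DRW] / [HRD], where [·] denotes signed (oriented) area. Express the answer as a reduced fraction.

Choose coordinates W = (0, 0), L = (1, 0), R = (0, 1).
1. D is the midpoint of LR ⇒ D = (1/2, 1/2)
2. H is the centroid of triangle WDR ⇒ H = (1/6, 1/2)
2·[DRW] = 1/2, 2·[HRD] = -1/6
[DRW]:[HRD] = 1/2:-1/6 = -3

[DRW]:[HRD] = -3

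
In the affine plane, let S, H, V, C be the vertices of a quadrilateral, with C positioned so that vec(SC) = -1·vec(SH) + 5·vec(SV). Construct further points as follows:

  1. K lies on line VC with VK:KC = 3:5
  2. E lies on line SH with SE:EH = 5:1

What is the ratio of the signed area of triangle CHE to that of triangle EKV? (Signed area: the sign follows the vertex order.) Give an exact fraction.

Set S = (0, 0), H = (1, 0), V = (0, 1), C = (-1, 5); any affine frame gives the same invariant.
1. K lies on line VC with VK:KC = 3:5 ⇒ K = (-3/8, 5/2)
2. E lies on line SH with SE:EH = 5:1 ⇒ E = (5/6, 0)
2·[CHE] = -5/6, 2·[EKV] = 7/8
[CHE]:[EKV] = -5/6:7/8 = -20/21

[CHE]:[EKV] = -20/21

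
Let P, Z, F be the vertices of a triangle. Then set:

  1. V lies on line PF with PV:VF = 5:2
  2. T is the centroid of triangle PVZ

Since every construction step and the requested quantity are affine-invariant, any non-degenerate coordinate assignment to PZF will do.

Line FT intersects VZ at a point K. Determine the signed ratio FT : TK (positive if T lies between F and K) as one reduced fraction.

FT:TK = -11/5

Assign P = (0, 0), Z = (1, 0), F = (0, 1) — the answer is frame-independent, so this choice is without loss of generality.
1. V lies on line PF with PV:VF = 5:2 ⇒ V = (0, 5/7)
2. T is the centroid of triangle PVZ ⇒ T = (1/3, 5/21)
line FT meets VZ at K = (2/11, 45/77)
T = F + t·(K−F) with t = 11/6, so FT:TK = 11/6:-5/6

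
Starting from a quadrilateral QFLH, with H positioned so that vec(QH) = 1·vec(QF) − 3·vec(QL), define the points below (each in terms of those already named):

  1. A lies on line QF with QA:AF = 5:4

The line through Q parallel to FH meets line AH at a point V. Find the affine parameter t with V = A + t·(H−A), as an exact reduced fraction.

t = -5/4

Work in coordinates with Q = (0, 0), F = (1, 0), L = (0, 1), H = (1, -3).
1. A lies on line QF with QA:AF = 5:4 ⇒ A = (5/9, 0)
through Q parallel to FH: direction (0, -3); meets AH at V = (0, 15/4)
V = A + t·(H−A) with t = -5/4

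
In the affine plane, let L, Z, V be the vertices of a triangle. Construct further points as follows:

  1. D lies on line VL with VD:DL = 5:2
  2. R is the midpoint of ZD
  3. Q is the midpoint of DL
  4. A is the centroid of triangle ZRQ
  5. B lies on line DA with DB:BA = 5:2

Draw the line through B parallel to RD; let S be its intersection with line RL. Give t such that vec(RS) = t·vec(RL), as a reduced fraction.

t = 5/42

Assign L = (0, 0), Z = (1, 0), V = (0, 1) — the answer is frame-independent, so this choice is without loss of generality.
1. D lies on line VL with VD:DL = 5:2 ⇒ D = (0, 2/7)
2. R is the midpoint of ZD ⇒ R = (1/2, 1/7)
3. Q is the midpoint of DL ⇒ Q = (0, 1/7)
4. A is the centroid of triangle ZRQ ⇒ A = (1/2, 2/21)
5. B lies on line DA with DB:BA = 5:2 ⇒ B = (5/14, 22/147)
through B parallel to RD: direction (-1/2, 1/7); meets RL at S = (37/84, 37/294)
S = R + t·(L−R) with t = 5/42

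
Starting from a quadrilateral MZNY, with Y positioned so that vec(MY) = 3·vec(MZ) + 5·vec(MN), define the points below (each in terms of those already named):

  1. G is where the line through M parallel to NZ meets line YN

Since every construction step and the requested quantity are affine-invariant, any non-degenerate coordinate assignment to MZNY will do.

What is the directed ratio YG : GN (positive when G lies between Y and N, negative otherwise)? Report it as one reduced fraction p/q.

YG:GN = -8

Set M = (0, 0), Z = (1, 0), N = (0, 1), Y = (3, 5); any affine frame gives the same invariant.
1. G is where the line through M parallel to NZ meets line YN ⇒ G = (-3/7, 3/7)
G = Y + t·(N−Y) with t = 8/7, so YG:GN = t:(1−t) = 8/7:-1/7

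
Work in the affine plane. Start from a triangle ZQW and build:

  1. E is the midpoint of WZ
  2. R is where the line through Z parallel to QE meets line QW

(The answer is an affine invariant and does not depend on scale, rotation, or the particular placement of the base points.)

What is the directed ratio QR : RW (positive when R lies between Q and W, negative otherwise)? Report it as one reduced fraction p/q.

Assign Z = (0, 0), Q = (1, 0), W = (0, 1) — the answer is frame-independent, so this choice is without loss of generality.
1. E is the midpoint of WZ ⇒ E = (0, 1/2)
2. R is where the line through Z parallel to QE meets line QW ⇒ R = (2, -1)
R = Q + t·(W−Q) with t = -1, so QR:RW = t:(1−t) = -1:2

QR:RW = -1/2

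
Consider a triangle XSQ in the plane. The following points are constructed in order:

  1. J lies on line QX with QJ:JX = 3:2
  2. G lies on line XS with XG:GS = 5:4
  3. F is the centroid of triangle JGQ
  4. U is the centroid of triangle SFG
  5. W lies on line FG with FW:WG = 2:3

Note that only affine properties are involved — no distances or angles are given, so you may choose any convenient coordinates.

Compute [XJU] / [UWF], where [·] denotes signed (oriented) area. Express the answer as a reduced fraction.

[XJU]:[UWF] = 235/28

Set X = (0, 0), S = (1, 0), Q = (0, 1); any affine frame gives the same invariant.
1. J lies on line QX with QJ:JX = 3:2 ⇒ J = (0, 2/5)
2. G lies on line XS with XG:GS = 5:4 ⇒ G = (5/9, 0)
3. F is the centroid of triangle JGQ ⇒ F = (5/27, 7/15)
4. U is the centroid of triangle SFG ⇒ U = (47/81, 7/45)
5. W lies on line FG with FW:WG = 2:3 ⇒ W = (1/3, 7/25)
2·[XJU] = -94/405, 2·[UWF] = -56/2025
[XJU]:[UWF] = -94/405:-56/2025 = 235/28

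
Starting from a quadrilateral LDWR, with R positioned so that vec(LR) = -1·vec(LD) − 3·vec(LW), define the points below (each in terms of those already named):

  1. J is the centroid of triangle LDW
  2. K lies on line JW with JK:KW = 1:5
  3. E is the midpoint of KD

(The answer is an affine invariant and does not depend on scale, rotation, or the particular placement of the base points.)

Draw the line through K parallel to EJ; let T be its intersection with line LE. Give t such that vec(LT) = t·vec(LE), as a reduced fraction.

Assign L = (0, 0), D = (1, 0), W = (0, 1), R = (-1, -3) — the answer is frame-independent, so this choice is without loss of generality.
1. J is the centroid of triangle LDW ⇒ J = (1/3, 1/3)
2. K lies on line JW with JK:KW = 1:5 ⇒ K = (5/18, 4/9)
3. E is the midpoint of KD ⇒ E = (23/36, 2/9)
through K parallel to EJ: direction (-11/36, 1/9); meets LE at T = (23/30, 4/15)
T = L + t·(E−L) with t = 6/5

t = 6/5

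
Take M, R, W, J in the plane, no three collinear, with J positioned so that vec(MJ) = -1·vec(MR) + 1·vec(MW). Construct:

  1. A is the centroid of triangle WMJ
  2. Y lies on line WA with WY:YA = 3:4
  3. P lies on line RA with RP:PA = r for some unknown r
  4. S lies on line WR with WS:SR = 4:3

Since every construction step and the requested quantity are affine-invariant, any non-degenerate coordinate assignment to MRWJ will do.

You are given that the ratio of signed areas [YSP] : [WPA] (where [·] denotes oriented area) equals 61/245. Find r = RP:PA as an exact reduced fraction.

r = 1/5

Choose coordinates M = (0, 0), R = (1, 0), W = (0, 1), J = (-1, 1).
1. A is the centroid of triangle WMJ ⇒ A = (-1/3, 2/3)
2. Y lies on line WA with WY:YA = 3:4 ⇒ Y = (-1/7, 6/7)
3. With RP:PA = r, write λ = r/(r+1) so P = R + λ·(A−R); P is affine-linear in λ
4. S lies on line WR with WS:SR = 4:3 ⇒ S = (4/7, 3/7)
Every point depending on P is an affine combination of P and λ-independent points, so each such coordinate is linear in λ; the λ² term in each signed area is a multiple of (A−R)×(A−R) = 0, so 2·[YSP] and 2·[WPA] are each linear in λ. Evaluating at λ=0 and λ=1:
  2·[YSP] = -2/21·λ − 6/49,   2·[WPA] = 2/3·λ − 2/3
So [YSP]:[WPA] = (-2/21·λ − 6/49) / (2/3·λ − 2/3). Setting this equal to 61/245:
  -2/21·λ − 6/49 = 61/245·(2/3·λ − 2/3)  ⇒  λ = 1/6
Then r = λ/(1−λ) = (1/6)/(5/6) = 1/5. Check: with r = 1/5, P = (7/9, 1/9) and [YSP]:[WPA] = 61/245 as required.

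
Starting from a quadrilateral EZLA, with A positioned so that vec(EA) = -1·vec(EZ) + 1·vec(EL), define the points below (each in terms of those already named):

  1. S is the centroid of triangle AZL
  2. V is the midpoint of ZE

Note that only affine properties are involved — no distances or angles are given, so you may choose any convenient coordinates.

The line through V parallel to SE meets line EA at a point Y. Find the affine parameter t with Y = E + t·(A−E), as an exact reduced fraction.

Choose coordinates E = (0, 0), Z = (1, 0), L = (0, 1), A = (-1, 1).
1. S is the centroid of triangle AZL ⇒ S = (0, 2/3)
2. V is the midpoint of ZE ⇒ V = (1/2, 0)
through V parallel to SE: direction (0, -2/3); meets EA at Y = (1/2, -1/2)
Y = E + t·(A−E) with t = -1/2

t = -1/2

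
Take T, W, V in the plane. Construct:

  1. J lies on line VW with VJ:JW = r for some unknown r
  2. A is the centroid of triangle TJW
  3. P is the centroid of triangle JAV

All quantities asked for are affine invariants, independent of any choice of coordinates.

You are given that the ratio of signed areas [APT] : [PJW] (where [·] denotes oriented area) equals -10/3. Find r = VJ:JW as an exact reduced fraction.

r = 2/3

Set T = (0, 0), W = (1, 0), V = (0, 1); any affine frame gives the same invariant.
1. With VJ:JW = r, write λ = r/(r+1) so J = V + λ·(W−V); J is affine-linear in λ
2. A is the centroid of triangle TJW ⇒ A is an affine combination of earlier points and hence also affine-linear in λ
3. P is the centroid of triangle JAV ⇒ P is an affine combination of earlier points and hence also affine-linear in λ
Every point depending on J is an affine combination of J and λ-independent points, so each such coordinate is linear in λ; the λ² term in each signed area is a multiple of (W−V)×(W−V) = 0, so 2·[APT] and 2·[PJW] are each linear in λ. Evaluating at λ=0 and λ=1:
  2·[APT] = 2/9,   2·[PJW] = 1/9·λ − 1/9
So [APT]:[PJW] = (2/9) / (1/9·λ − 1/9). Setting this equal to -10/3:
  2/9 = -10/3·(1/9·λ − 1/9)  ⇒  λ = 2/5
Then r = λ/(1−λ) = (2/5)/(3/5) = 2/3. Check: with r = 2/3, J = (2/5, 3/5) and [APT]:[PJW] = -10/3 as required.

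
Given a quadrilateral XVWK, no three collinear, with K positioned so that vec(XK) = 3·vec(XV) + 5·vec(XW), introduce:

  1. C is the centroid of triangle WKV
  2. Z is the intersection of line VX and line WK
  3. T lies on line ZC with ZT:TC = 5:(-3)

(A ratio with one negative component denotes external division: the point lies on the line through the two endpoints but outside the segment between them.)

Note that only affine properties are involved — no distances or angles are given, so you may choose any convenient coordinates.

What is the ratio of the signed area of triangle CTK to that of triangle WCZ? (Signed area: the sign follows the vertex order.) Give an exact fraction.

Assign X = (0, 0), V = (1, 0), W = (0, 1), K = (3, 5) — the answer is frame-independent, so this choice is without loss of generality.
1. C is the centroid of triangle WKV ⇒ C = (4/3, 2)
2. Z is the intersection of line VX and line WK ⇒ Z = (-3/4, 0)
3. T lies on line ZC with ZT:TC = 5:(-3) ⇒ T = (107/24, 5)
2·[CTK] = 35/8, 2·[WCZ] = -7/12
[CTK]:[WCZ] = 35/8:-7/12 = -15/2

[CTK]:[WCZ] = -15/2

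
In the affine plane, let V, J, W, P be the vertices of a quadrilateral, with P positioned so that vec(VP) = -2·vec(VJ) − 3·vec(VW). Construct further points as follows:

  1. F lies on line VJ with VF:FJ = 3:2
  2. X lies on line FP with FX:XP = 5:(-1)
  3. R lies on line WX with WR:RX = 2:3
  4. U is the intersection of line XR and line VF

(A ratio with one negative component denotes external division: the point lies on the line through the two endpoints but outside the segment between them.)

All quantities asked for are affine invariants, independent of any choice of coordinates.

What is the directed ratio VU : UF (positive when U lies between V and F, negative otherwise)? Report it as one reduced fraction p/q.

Choose coordinates V = (0, 0), J = (1, 0), W = (0, 1), P = (-2, -3).
1. F lies on line VJ with VF:FJ = 3:2 ⇒ F = (3/5, 0)
2. X lies on line FP with FX:XP = 5:(-1) ⇒ X = (-53/20, -15/4)
3. R lies on line WX with WR:RX = 2:3 ⇒ R = (-53/50, -9/10)
4. U is the intersection of line XR and line VF ⇒ U = (-53/95, 0)
U = V + t·(F−V) with t = -53/57, so VU:UF = t:(1−t) = -53/57:110/57

VU:UF = -53/110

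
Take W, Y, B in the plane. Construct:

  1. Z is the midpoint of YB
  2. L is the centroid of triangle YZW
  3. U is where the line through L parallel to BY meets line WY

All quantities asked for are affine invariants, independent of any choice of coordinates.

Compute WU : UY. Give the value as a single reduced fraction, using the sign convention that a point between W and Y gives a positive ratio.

WU:UY = 2

Work in coordinates with W = (0, 0), Y = (1, 0), B = (0, 1).
1. Z is the midpoint of YB ⇒ Z = (1/2, 1/2)
2. L is the centroid of triangle YZW ⇒ L = (1/2, 1/6)
3. U is where the line through L parallel to BY meets line WY ⇒ U = (2/3, 0)
U = W + t·(Y−W) with t = 2/3, so WU:UY = t:(1−t) = 2/3:1/3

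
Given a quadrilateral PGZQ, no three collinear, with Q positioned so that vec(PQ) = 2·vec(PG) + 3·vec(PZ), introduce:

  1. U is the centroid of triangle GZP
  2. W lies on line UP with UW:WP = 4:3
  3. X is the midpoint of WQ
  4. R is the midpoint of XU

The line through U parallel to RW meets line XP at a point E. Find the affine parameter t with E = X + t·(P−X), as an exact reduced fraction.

Assign P = (0, 0), G = (1, 0), Z = (0, 1), Q = (2, 3) — the answer is frame-independent, so this choice is without loss of generality.
1. U is the centroid of triangle GZP ⇒ U = (1/3, 1/3)
2. W lies on line UP with UW:WP = 4:3 ⇒ W = (1/7, 1/7)
3. X is the midpoint of WQ ⇒ X = (15/14, 11/7)
4. R is the midpoint of XU ⇒ R = (59/84, 20/21)
through U parallel to RW: direction (-47/84, -17/21); meets XP at E = (-15/2, -11)
E = X + t·(P−X) with t = 8

t = 8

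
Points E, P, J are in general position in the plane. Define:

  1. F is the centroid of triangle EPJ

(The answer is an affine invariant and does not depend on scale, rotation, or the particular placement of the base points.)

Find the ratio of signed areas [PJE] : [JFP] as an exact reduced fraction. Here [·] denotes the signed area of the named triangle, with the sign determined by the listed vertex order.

Work in coordinates with E = (0, 0), P = (1, 0), J = (0, 1).
1. F is the centroid of triangle EPJ ⇒ F = (1/3, 1/3)
2·[PJE] = 1, 2·[JFP] = 1/3
[PJE]:[JFP] = 1:1/3 = 3

[PJE]:[JFP] = 3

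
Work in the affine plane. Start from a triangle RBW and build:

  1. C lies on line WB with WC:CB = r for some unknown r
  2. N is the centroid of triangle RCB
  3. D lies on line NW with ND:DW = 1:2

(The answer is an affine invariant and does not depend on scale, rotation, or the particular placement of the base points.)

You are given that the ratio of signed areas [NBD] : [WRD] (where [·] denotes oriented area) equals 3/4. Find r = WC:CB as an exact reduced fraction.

Work in coordinates with R = (0, 0), B = (1, 0), W = (0, 1).
1. With WC:CB = r, write λ = r/(r+1) so C = W + λ·(B−W); C is affine-linear in λ
2. N is the centroid of triangle RCB ⇒ N is an affine combination of earlier points and hence also affine-linear in λ
3. D lies on line NW with ND:DW = 1:2 ⇒ D is an affine combination of earlier points and hence also affine-linear in λ
Every point depending on C is an affine combination of C and λ-independent points, so each such coordinate is linear in λ; the λ² term in each signed area is a multiple of (B−W)×(B−W) = 0, so 2·[NBD] and 2·[WRD] are each linear in λ. Evaluating at λ=0 and λ=1:
  2·[NBD] = 1/9,   2·[WRD] = 2/9·λ + 2/9
So [NBD]:[WRD] = (1/9) / (2/9·λ + 2/9). Setting this equal to 3/4:
  1/9 = 3/4·(2/9·λ + 2/9)  ⇒  λ = -1/3
Then r = λ/(1−λ) = (-1/3)/(4/3) = -1/4. Check: with r = -1/4, C = (-1/3, 4/3) and [NBD]:[WRD] = 3/4 as required.

r = -1/4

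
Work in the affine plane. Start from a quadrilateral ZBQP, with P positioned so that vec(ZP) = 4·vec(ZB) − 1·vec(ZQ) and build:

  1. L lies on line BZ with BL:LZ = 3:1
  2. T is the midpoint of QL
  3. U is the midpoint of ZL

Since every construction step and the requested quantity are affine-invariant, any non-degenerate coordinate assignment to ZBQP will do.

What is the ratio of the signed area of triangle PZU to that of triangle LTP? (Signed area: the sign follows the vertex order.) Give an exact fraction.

[PZU]:[LTP] = 1/14

Work in coordinates with Z = (0, 0), B = (1, 0), Q = (0, 1), P = (4, -1).
1. L lies on line BZ with BL:LZ = 3:1 ⇒ L = (1/4, 0)
2. T is the midpoint of QL ⇒ T = (1/8, 1/2)
3. U is the midpoint of ZL ⇒ U = (1/8, 0)
2·[PZU] = -1/8, 2·[LTP] = -7/4
[PZU]:[LTP] = -1/8:-7/4 = 1/14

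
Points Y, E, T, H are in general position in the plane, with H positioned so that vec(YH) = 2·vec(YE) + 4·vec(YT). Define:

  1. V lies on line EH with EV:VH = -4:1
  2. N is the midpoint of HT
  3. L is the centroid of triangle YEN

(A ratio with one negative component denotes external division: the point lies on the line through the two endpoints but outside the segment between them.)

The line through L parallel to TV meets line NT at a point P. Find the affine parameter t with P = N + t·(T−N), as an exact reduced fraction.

t = -44/15

Assign Y = (0, 0), E = (1, 0), T = (0, 1), H = (2, 4) — the answer is frame-independent, so this choice is without loss of generality.
1. V lies on line EH with EV:VH = -4:1 ⇒ V = (7/3, 16/3)
2. N is the midpoint of HT ⇒ N = (1, 5/2)
3. L is the centroid of triangle YEN ⇒ L = (2/3, 5/6)
through L parallel to TV: direction (7/3, 13/3); meets NT at P = (59/15, 69/10)
P = N + t·(T−N) with t = -44/15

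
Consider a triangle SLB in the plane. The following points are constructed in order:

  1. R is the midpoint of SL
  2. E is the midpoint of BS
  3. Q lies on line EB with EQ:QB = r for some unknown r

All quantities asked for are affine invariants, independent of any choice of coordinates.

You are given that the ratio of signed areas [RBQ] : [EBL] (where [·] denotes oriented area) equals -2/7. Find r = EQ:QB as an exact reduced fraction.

Set S = (0, 0), L = (1, 0), B = (0, 1); any affine frame gives the same invariant.
1. R is the midpoint of SL ⇒ R = (1/2, 0)
2. E is the midpoint of BS ⇒ E = (0, 1/2)
3. With EQ:QB = r, write λ = r/(r+1) so Q = E + λ·(B−E); Q is affine-linear in λ
Every point depending on Q is an affine combination of Q and λ-independent points, so each such coordinate is linear in λ; the λ² term in each signed area is a multiple of (B−E)×(B−E) = 0, so 2·[RBQ] and 2·[EBL] are each linear in λ. Evaluating at λ=0 and λ=1:
  2·[RBQ] = -1/4·λ + 1/4,   2·[EBL] = -1/2
So [RBQ]:[EBL] = (-1/4·λ + 1/4) / (-1/2). Setting this equal to -2/7:
  -1/4·λ + 1/4 = -2/7·(-1/2)  ⇒  λ = 3/7
Then r = λ/(1−λ) = (3/7)/(4/7) = 3/4. Check: with r = 3/4, Q = (0, 5/7) and [RBQ]:[EBL] = -2/7 as required.

r = 3/4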